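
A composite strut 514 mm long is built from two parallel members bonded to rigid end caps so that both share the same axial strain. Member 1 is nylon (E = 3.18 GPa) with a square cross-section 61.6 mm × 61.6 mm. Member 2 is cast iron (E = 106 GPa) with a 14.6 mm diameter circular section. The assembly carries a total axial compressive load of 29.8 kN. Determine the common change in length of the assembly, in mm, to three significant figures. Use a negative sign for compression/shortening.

A_1 = 3795 mm².
A_2 = 167.4 mm².
Equal strain + equilibrium ⇒ each member carries load in proportion to AE: A₁E₁ = 12070000 N, A₂E₂ = 17750000 N, ΣAE = 29810000 N.
δ = PL/ΣAE = -29800·514/29810000 = -0.5138 mm.

-0.514 mm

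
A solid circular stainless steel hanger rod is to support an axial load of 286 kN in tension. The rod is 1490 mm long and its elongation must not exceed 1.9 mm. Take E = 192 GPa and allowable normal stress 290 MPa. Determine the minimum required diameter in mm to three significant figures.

Required area A ≥ P/σ_allow = 286000/290 = 986.2 mm².
For a solid circular section, d ≥ √(4A/π) = 35.44 mm.
Elongation limit: A ≥ PL/(Eδ_allow) = 286000·1490/(192000·1.9) = 1168 mm² ⇒ d ≥ 38.57 mm.
The elongation limit governs.

38.6 mm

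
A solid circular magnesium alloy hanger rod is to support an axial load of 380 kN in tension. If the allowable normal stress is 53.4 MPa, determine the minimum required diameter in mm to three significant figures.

95.2 mm

Required area A ≥ P/σ_allow = 380000/53.4 = 7116 mm².
For a solid circular section, d ≥ √(4A/π) = 95.19 mm.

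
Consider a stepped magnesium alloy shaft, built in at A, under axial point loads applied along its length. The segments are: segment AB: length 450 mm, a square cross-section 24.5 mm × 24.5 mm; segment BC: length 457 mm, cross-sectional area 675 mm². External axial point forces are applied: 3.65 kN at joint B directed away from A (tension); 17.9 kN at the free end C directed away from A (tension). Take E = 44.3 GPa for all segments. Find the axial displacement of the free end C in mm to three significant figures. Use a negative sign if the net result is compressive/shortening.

0.638 mm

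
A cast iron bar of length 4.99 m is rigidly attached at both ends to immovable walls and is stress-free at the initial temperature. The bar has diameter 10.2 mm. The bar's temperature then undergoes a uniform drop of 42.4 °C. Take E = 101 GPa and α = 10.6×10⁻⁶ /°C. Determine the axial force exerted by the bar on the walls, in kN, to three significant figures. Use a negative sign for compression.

3.71 kN

Free thermal expansion αLΔT = 10.6e-6 · 4990 · -42.4 = -2.243 mm.
The walls impose strain ε = −(-2.243)/4990 = 4.4944e-04; σ = Eε = 101000 · 4.4944e-04 = 45.39 MPa.
Wall reaction R = σ·A = 45.39·81.71 = 3709 N = 3.709 kN.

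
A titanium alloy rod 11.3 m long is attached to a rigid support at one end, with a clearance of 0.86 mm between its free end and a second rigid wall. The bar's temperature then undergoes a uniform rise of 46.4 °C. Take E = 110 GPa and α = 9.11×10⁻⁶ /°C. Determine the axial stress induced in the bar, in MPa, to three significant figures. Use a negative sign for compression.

-38.1 MPa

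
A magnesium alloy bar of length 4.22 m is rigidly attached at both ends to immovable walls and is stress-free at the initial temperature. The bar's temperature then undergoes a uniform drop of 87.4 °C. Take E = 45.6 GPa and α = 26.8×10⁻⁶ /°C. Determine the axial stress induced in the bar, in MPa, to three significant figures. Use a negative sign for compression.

107 MPa

Free thermal expansion αLΔT = 26.8e-6 · 4220 · -87.4 = -9.885 mm.
The walls impose strain ε = −(-9.885)/4220 = 2.3423e-03; σ = Eε = 45600 · 2.3423e-03 = 106.8 MPa.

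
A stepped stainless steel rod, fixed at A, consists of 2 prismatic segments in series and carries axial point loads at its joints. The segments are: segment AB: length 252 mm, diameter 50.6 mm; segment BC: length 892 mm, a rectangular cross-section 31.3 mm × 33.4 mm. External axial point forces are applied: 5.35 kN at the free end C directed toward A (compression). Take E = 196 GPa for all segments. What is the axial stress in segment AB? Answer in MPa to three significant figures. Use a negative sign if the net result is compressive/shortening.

Internal axial forces (sectioning from the free end, tension +): N_BC = -5.35 kN, N_AB = -5.35 kN.
A_AB = 2011 mm².
σ_AB = N_AB/A_AB = -5350/2011 = -2.66 MPa.

-2.66 MPa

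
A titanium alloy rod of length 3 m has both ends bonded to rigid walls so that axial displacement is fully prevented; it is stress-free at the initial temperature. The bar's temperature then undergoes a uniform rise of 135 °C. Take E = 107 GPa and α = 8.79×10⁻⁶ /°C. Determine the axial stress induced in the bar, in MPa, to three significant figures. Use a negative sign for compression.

-127 MPa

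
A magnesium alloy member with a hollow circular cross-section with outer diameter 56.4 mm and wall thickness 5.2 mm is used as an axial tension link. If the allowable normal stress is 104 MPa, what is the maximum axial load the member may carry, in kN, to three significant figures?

87.0 kN

A = 836.4 mm².
P_max = σ_allow · A = 104 · 836.4 = 86990 N = 86.99 kN.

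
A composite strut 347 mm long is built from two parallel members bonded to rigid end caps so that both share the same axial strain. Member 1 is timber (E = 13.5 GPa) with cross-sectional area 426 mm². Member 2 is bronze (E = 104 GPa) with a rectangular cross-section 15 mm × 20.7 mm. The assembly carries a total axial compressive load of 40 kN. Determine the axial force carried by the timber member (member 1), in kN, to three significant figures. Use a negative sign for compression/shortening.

-6.05 kN

A_2 = 310.5 mm².
Equal strain + equilibrium ⇒ each member carries load in proportion to AE: A₁E₁ = 5751000 N, A₂E₂ = 32290000 N, ΣAE = 38040000 N.
F₁ = P·A₁E₁/ΣAE = -40000·5751000/38040000 = -6047 N.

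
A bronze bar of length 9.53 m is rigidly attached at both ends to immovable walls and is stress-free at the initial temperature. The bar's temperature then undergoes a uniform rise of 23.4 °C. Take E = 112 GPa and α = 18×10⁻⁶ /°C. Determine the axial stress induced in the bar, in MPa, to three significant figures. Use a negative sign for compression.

Free thermal expansion αLΔT = 18e-6 · 9530 · 23.4 = 4.014 mm.
The walls impose strain ε = −(4.014)/9530 = -4.2120e-04; σ = Eε = 112000 · -4.2120e-04 = -47.17 MPa.

-47.2 MPa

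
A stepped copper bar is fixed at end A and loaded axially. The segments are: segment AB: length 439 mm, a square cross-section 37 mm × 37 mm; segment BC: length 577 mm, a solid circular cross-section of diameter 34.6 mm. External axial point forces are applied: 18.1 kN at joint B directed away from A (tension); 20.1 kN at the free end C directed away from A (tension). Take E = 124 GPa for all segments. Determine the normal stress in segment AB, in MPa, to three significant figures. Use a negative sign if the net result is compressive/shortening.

27.9 MPa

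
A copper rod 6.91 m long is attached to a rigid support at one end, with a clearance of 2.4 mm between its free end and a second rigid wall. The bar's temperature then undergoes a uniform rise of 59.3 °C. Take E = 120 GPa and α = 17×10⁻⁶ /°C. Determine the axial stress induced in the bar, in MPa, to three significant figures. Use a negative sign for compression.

-79.3 MPa

Free thermal expansion αLΔT = 17e-6 · 6910 · 59.3 = 6.966 mm.
The walls engage after the gap closes; constrained expansion = 6.966 − 2.4 = 4.566 mm.
The walls impose strain ε = −(4.566)/6910 = -6.6078e-04; σ = Eε = 120000 · -6.6078e-04 = -79.29 MPa.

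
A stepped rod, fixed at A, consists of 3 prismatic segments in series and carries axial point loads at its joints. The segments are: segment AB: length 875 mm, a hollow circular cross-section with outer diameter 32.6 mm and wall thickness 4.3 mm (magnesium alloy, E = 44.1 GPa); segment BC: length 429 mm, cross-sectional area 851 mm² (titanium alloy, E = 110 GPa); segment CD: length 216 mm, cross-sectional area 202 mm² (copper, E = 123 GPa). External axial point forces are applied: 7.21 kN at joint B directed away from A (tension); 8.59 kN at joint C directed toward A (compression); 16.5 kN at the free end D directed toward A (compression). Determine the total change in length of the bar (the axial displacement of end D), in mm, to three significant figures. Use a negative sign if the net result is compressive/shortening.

Internal axial forces (sectioning from the free end, tension +): N_CD = -16.5 kN, N_BC = -25.09 kN, N_AB = -17.88 kN.
A_AB = 382.3 mm².
δ_AB = -17880·875/(382.3·44100) = -0.928 mm
δ_BC = -25090·429/(851·110000) = -0.115 mm
δ_CD = -16500·216/(202·123000) = -0.1434 mm
δ = Σδ_i = -1.186 mm.

-1.19 mm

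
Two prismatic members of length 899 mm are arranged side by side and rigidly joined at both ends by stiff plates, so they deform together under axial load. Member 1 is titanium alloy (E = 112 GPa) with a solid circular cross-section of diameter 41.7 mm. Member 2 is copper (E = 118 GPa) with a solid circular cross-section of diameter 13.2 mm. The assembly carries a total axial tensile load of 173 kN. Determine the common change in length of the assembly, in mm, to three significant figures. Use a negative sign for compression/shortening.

0.920 mm

A_1 = 1366 mm².
A_2 = 136.8 mm².
Equal strain + equilibrium ⇒ each member carries load in proportion to AE: A₁E₁ = 153000000 N, A₂E₂ = 16150000 N, ΣAE = 169100000 N.
δ = PL/ΣAE = 173000·899/169100000 = 0.9197 mm.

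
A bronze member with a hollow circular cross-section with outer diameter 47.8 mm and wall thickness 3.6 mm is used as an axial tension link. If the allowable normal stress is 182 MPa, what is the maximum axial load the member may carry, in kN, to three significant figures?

91.0 kN

A = 499.9 mm².
P_max = σ_allow · A = 182 · 499.9 = 90980 N = 90.98 kN.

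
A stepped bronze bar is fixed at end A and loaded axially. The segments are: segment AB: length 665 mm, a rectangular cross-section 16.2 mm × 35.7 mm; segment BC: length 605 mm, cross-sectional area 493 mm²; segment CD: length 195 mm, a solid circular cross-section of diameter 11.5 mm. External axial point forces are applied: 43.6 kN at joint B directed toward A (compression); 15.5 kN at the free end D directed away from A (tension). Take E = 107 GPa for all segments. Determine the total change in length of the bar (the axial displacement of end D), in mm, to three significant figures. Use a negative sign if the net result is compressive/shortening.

0.148 mm

Internal axial forces (sectioning from the free end, tension +): N_CD = 15.5 kN, N_BC = 15.5 kN, N_AB = -28.1 kN.
A_AB = 578.3 mm².
A_CD = 103.9 mm².
δ_AB = -28100·665/(578.3·107000) = -0.302 mm
δ_BC = 15500·605/(493·107000) = 0.1778 mm
δ_CD = 15500·195/(103.9·107000) = 0.272 mm
δ = Σδ_i = 0.1478 mm.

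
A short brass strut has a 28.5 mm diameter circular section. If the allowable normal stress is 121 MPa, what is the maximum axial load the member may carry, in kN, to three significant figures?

77.2 kN

A = 637.9 mm².
P_max = σ_allow · A = 121 · 637.9 = 77190 N = 77.19 kN.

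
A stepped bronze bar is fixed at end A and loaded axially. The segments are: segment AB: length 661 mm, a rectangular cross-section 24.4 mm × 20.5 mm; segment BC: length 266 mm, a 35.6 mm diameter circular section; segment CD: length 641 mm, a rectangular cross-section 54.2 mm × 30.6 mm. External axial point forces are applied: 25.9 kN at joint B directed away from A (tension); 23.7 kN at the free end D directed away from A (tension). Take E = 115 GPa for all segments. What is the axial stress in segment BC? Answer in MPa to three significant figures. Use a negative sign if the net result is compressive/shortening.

23.8 MPa

Internal axial forces (sectioning from the free end, tension +): N_CD = 23.7 kN, N_BC = 23.7 kN, N_AB = 49.6 kN.
A_BC = 995.4 mm².
σ_BC = N_BC/A_BC = 23700/995.4 = 23.81 MPa.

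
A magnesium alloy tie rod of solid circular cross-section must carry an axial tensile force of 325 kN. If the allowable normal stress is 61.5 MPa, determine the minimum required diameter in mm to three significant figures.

Required area A ≥ P/σ_allow = 325000/61.5 = 5285 mm².
For a solid circular section, d ≥ √(4A/π) = 82.03 mm.

82.0 mm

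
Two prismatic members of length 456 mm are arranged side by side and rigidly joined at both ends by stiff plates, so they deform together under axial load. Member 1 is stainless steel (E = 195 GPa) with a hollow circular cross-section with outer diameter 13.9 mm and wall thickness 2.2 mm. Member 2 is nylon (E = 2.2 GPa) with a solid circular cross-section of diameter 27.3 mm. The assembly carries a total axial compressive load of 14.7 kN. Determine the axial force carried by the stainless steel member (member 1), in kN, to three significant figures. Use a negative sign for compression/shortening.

-13.6 kN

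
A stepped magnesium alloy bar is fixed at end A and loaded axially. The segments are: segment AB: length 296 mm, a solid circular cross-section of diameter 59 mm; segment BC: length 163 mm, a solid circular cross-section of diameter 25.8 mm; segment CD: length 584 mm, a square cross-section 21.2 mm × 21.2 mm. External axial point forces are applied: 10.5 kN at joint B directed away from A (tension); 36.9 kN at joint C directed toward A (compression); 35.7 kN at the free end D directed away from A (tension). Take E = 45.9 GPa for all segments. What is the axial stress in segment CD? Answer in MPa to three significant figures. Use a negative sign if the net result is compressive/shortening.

79.4 MPa

Internal axial forces (sectioning from the free end, tension +): N_CD = 35.7 kN, N_BC = -1.2 kN, N_AB = 9.3 kN.
A_CD = 449.4 mm².
σ_CD = N_CD/A_CD = 35700/449.4 = 79.43 MPa.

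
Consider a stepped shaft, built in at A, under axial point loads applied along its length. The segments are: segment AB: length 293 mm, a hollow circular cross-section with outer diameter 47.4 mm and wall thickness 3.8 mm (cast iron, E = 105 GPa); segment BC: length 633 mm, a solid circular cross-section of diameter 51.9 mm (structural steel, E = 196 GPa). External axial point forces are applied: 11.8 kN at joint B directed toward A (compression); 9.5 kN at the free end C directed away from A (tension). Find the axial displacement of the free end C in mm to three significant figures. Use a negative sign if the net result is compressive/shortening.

Internal axial forces (sectioning from the free end, tension +): N_BC = 9.5 kN, N_AB = -2.3 kN.
A_AB = 520.5 mm².
A_BC = 2116 mm².
δ_AB = -2300·293/(520.5·105000) = -0.01233 mm
δ_BC = 9500·633/(2116·196000) = 0.0145 mm
δ = Σδ_i = 0.002172 mm.

0.00217 mm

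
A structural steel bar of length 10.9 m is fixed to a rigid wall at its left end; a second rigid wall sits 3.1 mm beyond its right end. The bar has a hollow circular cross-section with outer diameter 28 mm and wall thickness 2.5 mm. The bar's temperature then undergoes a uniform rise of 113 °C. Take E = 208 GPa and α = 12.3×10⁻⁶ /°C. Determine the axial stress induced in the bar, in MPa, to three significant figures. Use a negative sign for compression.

Free thermal expansion αLΔT = 12.3e-6 · 10900 · 113 = 15.15 mm.
The walls engage after the gap closes; constrained expansion = 15.15 − 3.1 = 12.05 mm.
The walls impose strain ε = −(12.05)/10900 = -1.1055e-03; σ = Eε = 208000 · -1.1055e-03 = -229.9 MPa.

-230 MPa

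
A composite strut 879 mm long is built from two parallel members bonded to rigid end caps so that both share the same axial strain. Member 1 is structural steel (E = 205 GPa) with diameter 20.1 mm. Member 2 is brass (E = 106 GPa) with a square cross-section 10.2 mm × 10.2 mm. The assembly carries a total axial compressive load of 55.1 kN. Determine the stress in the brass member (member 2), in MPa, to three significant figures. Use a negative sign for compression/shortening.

-76.8 MPa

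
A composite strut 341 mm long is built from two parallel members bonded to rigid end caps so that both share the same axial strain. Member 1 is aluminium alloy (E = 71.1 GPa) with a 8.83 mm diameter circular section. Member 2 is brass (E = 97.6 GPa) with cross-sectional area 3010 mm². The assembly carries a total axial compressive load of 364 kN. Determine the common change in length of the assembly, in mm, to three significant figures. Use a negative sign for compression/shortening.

-0.416 mm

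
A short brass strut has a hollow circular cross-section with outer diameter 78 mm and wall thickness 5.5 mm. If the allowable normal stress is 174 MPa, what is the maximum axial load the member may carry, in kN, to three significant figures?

A = 1253 mm².
P_max = σ_allow · A = 174 · 1253 = 218000 N = 218 kN.

218 kN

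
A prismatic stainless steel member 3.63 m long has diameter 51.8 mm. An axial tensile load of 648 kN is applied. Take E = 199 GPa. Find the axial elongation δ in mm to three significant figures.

A = 2107 mm².
δ_mech = NL/(AE) = 648000·3630/(2107·199000) = 5.609 mm.

5.61 mm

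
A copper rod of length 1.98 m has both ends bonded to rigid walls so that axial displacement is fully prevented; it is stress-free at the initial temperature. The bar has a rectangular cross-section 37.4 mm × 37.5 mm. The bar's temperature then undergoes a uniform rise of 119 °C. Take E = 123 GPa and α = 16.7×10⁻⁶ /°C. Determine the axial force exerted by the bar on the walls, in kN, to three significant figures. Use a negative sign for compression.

Free thermal expansion αLΔT = 16.7e-6 · 1980 · 119 = 3.935 mm.
The walls impose strain ε = −(3.935)/1980 = -1.9873e-03; σ = Eε = 123000 · -1.9873e-03 = -244.4 MPa.
Wall reaction R = σ·A = -244.4·1402 = -342800 N = -342.8 kN.

-343 kN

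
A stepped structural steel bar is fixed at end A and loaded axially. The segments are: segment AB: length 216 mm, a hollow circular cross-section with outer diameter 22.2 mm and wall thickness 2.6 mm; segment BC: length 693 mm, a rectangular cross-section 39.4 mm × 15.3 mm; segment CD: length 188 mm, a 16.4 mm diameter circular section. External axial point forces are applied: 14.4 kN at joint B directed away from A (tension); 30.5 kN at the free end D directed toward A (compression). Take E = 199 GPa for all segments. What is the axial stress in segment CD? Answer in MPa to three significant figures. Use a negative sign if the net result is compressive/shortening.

-144 MPa

Internal axial forces (sectioning from the free end, tension +): N_CD = -30.5 kN, N_BC = -30.5 kN, N_AB = -16.1 kN.
A_CD = 211.2 mm².
σ_CD = N_CD/A_CD = -30500/211.2 = -144.4 MPa.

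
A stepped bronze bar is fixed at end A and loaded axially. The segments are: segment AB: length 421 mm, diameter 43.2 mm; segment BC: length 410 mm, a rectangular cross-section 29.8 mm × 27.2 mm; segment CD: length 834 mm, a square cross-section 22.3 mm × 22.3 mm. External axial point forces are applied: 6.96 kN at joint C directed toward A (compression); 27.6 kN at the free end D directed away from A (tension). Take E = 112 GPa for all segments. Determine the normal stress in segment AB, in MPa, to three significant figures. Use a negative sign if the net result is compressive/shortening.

14.1 MPa

Internal axial forces (sectioning from the free end, tension +): N_CD = 27.6 kN, N_BC = 20.64 kN, N_AB = 20.64 kN.
A_AB = 1466 mm².
σ_AB = N_AB/A_AB = 20640/1466 = 14.08 MPa.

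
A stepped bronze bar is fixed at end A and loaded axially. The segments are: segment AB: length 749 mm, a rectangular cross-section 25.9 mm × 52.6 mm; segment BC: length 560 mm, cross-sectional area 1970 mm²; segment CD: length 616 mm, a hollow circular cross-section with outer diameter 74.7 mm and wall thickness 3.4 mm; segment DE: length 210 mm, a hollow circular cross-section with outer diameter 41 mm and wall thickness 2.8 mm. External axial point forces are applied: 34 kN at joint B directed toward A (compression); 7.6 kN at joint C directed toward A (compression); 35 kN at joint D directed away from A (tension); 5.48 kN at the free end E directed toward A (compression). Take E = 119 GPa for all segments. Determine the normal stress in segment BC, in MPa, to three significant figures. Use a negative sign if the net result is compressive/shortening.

11.1 MPa

Internal axial forces (sectioning from the free end, tension +): N_DE = -5.48 kN, N_CD = 29.52 kN, N_BC = 21.92 kN, N_AB = -12.08 kN.
σ_BC = N_BC/A_BC = 21920/1970 = 11.13 MPa.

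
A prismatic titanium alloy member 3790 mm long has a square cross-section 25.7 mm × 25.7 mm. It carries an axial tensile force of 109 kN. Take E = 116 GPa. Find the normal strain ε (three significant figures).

0.00142

A = 660.5 mm².
σ = N/A = 165 MPa; ε = σ/E = 165/116000 = 1.423e-03.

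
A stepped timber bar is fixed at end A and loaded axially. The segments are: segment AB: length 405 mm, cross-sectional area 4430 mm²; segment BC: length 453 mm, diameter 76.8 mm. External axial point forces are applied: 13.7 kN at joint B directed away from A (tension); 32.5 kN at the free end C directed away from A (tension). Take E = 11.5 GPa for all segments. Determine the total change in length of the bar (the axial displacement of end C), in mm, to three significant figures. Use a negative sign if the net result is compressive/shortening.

Internal axial forces (sectioning from the free end, tension +): N_BC = 32.5 kN, N_AB = 46.2 kN.
A_BC = 4632 mm².
δ_AB = 46200·405/(4430·11500) = 0.3673 mm
δ_BC = 32500·453/(4632·11500) = 0.2764 mm
δ = Σδ_i = 0.6436 mm.

0.644 mm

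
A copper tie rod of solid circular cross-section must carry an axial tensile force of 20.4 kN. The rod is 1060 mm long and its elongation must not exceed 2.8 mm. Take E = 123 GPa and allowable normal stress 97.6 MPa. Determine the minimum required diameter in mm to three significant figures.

Required area A ≥ P/σ_allow = 20400/97.6 = 209 mm².
For a solid circular section, d ≥ √(4A/π) = 16.31 mm.
Elongation limit: A ≥ PL/(Eδ_allow) = 20400·1060/(123000·2.8) = 62.79 mm² ⇒ d ≥ 8.941 mm.
The stress limit governs.

16.3 mm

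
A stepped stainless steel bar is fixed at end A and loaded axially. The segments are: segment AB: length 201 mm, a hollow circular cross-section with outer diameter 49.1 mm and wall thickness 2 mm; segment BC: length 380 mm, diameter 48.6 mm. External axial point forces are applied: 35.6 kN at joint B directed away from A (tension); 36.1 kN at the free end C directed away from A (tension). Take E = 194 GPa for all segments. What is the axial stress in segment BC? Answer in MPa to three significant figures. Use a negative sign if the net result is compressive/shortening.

Internal axial forces (sectioning from the free end, tension +): N_BC = 36.1 kN, N_AB = 71.7 kN.
A_BC = 1855 mm².
σ_BC = N_BC/A_BC = 36100/1855 = 19.46 MPa.

19.5 MPa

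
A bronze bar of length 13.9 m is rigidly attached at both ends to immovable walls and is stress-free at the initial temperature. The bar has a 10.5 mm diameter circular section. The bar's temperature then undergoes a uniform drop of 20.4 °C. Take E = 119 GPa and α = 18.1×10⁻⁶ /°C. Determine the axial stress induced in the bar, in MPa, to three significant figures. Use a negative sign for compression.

43.9 MPa

Free thermal expansion αLΔT = 18.1e-6 · 13900 · -20.4 = -5.132 mm.
The walls impose strain ε = −(-5.132)/13900 = 3.6924e-04; σ = Eε = 119000 · 3.6924e-04 = 43.94 MPa.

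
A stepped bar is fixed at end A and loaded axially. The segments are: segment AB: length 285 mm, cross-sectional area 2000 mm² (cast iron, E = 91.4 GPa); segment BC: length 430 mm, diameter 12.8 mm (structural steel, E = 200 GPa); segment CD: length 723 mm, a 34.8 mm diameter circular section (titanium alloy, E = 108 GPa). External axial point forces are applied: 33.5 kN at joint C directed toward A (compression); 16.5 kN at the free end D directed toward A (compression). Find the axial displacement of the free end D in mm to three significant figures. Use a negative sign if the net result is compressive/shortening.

Internal axial forces (sectioning from the free end, tension +): N_CD = -16.5 kN, N_BC = -50 kN, N_AB = -50 kN.
A_BC = 128.7 mm².
A_CD = 951.1 mm².
δ_AB = -50000·285/(2000·91400) = -0.07795 mm
δ_BC = -50000·430/(128.7·200000) = -0.8354 mm
δ_CD = -16500·723/(951.1·108000) = -0.1161 mm
δ = Σδ_i = -1.029 mm.

-1.03 mm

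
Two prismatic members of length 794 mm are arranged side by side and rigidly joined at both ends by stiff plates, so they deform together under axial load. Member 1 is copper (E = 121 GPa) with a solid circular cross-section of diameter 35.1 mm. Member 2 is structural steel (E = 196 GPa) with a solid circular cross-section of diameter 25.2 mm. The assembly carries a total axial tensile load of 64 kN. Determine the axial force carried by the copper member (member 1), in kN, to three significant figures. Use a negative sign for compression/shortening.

34.9 kN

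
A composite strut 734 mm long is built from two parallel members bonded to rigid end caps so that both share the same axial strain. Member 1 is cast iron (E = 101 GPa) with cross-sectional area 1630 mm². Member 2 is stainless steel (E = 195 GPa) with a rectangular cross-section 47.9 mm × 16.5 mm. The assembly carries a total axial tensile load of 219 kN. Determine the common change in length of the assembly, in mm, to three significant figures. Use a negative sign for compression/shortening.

A_2 = 790.4 mm².
Equal strain + equilibrium ⇒ each member carries load in proportion to AE: A₁E₁ = 164600000 N, A₂E₂ = 154100000 N, ΣAE = 318700000 N.
δ = PL/ΣAE = 219000·734/318700000 = 0.5043 mm.

0.504 mm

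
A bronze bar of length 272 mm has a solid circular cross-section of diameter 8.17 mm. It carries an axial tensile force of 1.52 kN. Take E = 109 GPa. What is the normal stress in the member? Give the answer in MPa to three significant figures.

29.0 MPa

A = 52.42 mm².
σ = N/A = 1520/52.42 = 28.99 MPa.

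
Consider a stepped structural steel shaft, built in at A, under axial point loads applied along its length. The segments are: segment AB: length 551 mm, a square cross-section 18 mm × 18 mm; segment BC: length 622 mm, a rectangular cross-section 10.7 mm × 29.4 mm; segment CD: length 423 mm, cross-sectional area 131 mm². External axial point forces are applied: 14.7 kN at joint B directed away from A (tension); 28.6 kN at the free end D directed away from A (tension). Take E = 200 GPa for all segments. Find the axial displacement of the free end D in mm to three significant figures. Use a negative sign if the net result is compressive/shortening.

1.11 mm

Internal axial forces (sectioning from the free end, tension +): N_CD = 28.6 kN, N_BC = 28.6 kN, N_AB = 43.3 kN.
A_AB = 324 mm².
A_BC = 314.6 mm².
δ_AB = 43300·551/(324·200000) = 0.3682 mm
δ_BC = 28600·622/(314.6·200000) = 0.2827 mm
δ_CD = 28600·423/(131·200000) = 0.4617 mm
δ = Σδ_i = 1.113 mm.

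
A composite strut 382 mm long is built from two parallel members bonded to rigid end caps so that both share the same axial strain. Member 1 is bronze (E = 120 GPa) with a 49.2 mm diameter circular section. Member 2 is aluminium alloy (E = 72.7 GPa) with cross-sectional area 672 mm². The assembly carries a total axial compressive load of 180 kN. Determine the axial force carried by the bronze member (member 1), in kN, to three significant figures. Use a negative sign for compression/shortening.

-148 kN

A_1 = 1901 mm².
Equal strain + equilibrium ⇒ each member carries load in proportion to AE: A₁E₁ = 228100000 N, A₂E₂ = 48850000 N, ΣAE = 277000000 N.
F₁ = P·A₁E₁/ΣAE = -180000·228100000/277000000 = -148300 N.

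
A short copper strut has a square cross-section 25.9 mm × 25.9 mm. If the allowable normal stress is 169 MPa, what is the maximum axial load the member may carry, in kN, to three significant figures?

A = 670.8 mm².
P_max = σ_allow · A = 169 · 670.8 = 113400 N = 113.4 kN.

113 kN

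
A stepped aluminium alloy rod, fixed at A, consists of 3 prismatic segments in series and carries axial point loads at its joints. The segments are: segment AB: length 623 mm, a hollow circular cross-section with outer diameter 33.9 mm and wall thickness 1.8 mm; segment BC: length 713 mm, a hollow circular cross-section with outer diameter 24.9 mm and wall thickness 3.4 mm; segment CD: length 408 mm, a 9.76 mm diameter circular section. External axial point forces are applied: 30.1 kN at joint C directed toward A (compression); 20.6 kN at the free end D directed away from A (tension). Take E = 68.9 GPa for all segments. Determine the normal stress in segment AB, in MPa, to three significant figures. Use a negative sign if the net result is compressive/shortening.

-52.3 MPa

Internal axial forces (sectioning from the free end, tension +): N_CD = 20.6 kN, N_BC = -9.5 kN, N_AB = -9.5 kN.
A_AB = 181.5 mm².
σ_AB = N_AB/A_AB = -9500/181.5 = -52.34 MPa.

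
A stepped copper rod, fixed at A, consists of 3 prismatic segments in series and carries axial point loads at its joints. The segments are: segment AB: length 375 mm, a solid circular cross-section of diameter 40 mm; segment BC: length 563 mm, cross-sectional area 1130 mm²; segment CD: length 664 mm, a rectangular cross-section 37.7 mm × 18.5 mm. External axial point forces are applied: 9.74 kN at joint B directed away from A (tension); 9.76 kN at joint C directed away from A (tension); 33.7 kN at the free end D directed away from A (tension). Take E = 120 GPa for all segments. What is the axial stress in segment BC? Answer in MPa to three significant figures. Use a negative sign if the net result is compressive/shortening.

38.5 MPa

Internal axial forces (sectioning from the free end, tension +): N_CD = 33.7 kN, N_BC = 43.46 kN, N_AB = 53.2 kN.
σ_BC = N_BC/A_BC = 43460/1130 = 38.46 MPa.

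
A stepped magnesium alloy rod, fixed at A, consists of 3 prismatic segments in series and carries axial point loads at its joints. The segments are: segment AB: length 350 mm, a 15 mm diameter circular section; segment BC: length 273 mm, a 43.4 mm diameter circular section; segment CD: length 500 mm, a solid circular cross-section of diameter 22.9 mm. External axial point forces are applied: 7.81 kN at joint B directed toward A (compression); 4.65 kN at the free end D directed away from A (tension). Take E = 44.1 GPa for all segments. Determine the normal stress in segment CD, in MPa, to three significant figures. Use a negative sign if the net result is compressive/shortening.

Internal axial forces (sectioning from the free end, tension +): N_CD = 4.65 kN, N_BC = 4.65 kN, N_AB = -3.16 kN.
A_CD = 411.9 mm².
σ_CD = N_CD/A_CD = 4650/411.9 = 11.29 MPa.

11.3 MPa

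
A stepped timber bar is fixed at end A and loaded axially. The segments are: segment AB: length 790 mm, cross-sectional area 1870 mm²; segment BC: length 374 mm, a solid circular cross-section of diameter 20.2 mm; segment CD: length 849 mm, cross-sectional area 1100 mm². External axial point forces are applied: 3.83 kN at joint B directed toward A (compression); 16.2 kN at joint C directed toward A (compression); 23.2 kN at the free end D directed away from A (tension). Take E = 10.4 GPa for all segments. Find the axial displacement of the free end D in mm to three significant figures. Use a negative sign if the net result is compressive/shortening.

Internal axial forces (sectioning from the free end, tension +): N_CD = 23.2 kN, N_BC = 7 kN, N_AB = 3.17 kN.
A_BC = 320.5 mm².
δ_AB = 3170·790/(1870·10400) = 0.1288 mm
δ_BC = 7000·374/(320.5·10400) = 0.7855 mm
δ_CD = 23200·849/(1100·10400) = 1.722 mm
δ = Σδ_i = 2.636 mm.

2.64 mm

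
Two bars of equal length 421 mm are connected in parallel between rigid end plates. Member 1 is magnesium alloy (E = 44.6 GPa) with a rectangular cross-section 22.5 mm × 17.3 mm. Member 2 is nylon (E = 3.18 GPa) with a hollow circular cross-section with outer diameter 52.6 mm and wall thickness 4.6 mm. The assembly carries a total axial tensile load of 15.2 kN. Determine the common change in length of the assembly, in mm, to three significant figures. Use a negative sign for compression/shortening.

0.327 mm

A_1 = 389.2 mm².
A_2 = 693.7 mm².
Equal strain + equilibrium ⇒ each member carries load in proportion to AE: A₁E₁ = 17360000 N, A₂E₂ = 2206000 N, ΣAE = 19570000 N.
δ = PL/ΣAE = 15200·421/19570000 = 0.3271 mm.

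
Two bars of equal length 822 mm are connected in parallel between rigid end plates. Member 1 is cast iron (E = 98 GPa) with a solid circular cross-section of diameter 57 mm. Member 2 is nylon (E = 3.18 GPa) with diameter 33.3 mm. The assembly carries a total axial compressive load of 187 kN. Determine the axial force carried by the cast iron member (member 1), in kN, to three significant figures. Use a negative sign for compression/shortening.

A_1 = 2552 mm².
A_2 = 870.9 mm².
Equal strain + equilibrium ⇒ each member carries load in proportion to AE: A₁E₁ = 250100000 N, A₂E₂ = 2770000 N, ΣAE = 252800000 N.
F₁ = P·A₁E₁/ΣAE = -187000·250100000/252800000 = -185000 N.

-185 kN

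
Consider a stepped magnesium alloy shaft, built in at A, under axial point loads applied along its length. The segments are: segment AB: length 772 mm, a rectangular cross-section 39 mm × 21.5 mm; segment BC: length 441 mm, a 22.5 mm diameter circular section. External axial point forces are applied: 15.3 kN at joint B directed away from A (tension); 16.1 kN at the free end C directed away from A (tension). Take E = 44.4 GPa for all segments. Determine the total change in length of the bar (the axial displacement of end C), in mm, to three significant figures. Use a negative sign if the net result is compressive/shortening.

Internal axial forces (sectioning from the free end, tension +): N_BC = 16.1 kN, N_AB = 31.4 kN.
A_AB = 838.5 mm².
A_BC = 397.6 mm².
δ_AB = 31400·772/(838.5·44400) = 0.6511 mm
δ_BC = 16100·441/(397.6·44400) = 0.4022 mm
δ = Σδ_i = 1.053 mm.

1.05 mm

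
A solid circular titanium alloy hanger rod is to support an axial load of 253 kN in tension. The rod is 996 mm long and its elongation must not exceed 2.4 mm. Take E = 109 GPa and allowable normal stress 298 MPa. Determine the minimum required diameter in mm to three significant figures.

35.0 mm

Required area A ≥ P/σ_allow = 253000/298 = 849 mm².
For a solid circular section, d ≥ √(4A/π) = 32.88 mm.
Elongation limit: A ≥ PL/(Eδ_allow) = 253000·996/(109000·2.4) = 963.3 mm² ⇒ d ≥ 35.02 mm.
The elongation limit governs.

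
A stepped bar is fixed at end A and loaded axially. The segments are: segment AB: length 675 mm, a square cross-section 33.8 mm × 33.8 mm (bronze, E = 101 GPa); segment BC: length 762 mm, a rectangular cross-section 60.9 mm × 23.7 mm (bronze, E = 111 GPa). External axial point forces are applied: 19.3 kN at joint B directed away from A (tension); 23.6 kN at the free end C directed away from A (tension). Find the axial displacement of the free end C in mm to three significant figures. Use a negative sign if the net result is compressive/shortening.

Internal axial forces (sectioning from the free end, tension +): N_BC = 23.6 kN, N_AB = 42.9 kN.
A_AB = 1142 mm².
A_BC = 1443 mm².
δ_AB = 42900·675/(1142·101000) = 0.251 mm
δ_BC = 23600·762/(1443·111000) = 0.1122 mm
δ = Σδ_i = 0.3632 mm.

0.363 mm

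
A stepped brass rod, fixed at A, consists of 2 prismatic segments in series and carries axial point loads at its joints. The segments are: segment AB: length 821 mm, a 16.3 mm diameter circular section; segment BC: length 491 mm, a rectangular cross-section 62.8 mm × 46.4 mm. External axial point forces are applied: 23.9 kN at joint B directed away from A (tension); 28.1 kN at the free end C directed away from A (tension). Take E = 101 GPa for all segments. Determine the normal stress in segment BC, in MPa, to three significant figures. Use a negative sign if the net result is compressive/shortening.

Internal axial forces (sectioning from the free end, tension +): N_BC = 28.1 kN, N_AB = 52 kN.
A_BC = 2914 mm².
σ_BC = N_BC/A_BC = 28100/2914 = 9.643 MPa.

9.64 MPa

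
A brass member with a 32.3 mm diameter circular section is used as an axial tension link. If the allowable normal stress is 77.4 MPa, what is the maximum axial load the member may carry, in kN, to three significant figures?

A = 819.4 mm².
P_max = σ_allow · A = 77.4 · 819.4 = 63420 N = 63.42 kN.

63.4 kN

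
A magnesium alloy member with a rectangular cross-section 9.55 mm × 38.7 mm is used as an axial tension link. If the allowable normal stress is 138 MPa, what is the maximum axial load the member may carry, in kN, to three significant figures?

A = 369.6 mm².
P_max = σ_allow · A = 138 · 369.6 = 51000 N = 51 kN.

51.0 kN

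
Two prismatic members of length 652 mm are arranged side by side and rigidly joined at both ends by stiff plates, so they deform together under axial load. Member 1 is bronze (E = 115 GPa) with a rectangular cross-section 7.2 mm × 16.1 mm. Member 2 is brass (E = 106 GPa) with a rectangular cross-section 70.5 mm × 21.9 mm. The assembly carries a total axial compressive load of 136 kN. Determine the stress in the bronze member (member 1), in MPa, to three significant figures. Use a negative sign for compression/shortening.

A_1 = 115.9 mm².
A_2 = 1544 mm².
Equal strain + equilibrium ⇒ each member carries load in proportion to AE: A₁E₁ = 13330000 N, A₂E₂ = 163700000 N, ΣAE = 177000000 N.
σ₁ = P·E₁/ΣAE = -136000·115000/177000000 = -88.37 MPa.

-88.4 MPa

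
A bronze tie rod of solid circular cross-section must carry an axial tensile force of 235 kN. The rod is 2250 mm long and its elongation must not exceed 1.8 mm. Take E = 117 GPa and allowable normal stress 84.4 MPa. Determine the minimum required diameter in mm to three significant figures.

Required area A ≥ P/σ_allow = 235000/84.4 = 2784 mm².
For a solid circular section, d ≥ √(4A/π) = 59.54 mm.
Elongation limit: A ≥ PL/(Eδ_allow) = 235000·2250/(117000·1.8) = 2511 mm² ⇒ d ≥ 56.54 mm.
The stress limit governs.

59.5 mm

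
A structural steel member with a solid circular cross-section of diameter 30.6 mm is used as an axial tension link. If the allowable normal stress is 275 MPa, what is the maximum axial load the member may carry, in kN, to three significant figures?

A = 735.4 mm².
P_max = σ_allow · A = 275 · 735.4 = 202200 N = 202.2 kN.

202 kN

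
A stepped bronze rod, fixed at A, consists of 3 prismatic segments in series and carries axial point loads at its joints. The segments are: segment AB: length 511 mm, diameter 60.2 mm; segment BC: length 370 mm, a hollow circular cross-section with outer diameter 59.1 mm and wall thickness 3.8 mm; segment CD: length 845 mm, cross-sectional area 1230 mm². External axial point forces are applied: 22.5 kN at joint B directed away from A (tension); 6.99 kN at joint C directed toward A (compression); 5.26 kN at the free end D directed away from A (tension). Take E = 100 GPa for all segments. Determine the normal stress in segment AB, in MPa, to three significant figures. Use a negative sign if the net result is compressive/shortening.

7.30 MPa

Internal axial forces (sectioning from the free end, tension +): N_CD = 5.26 kN, N_BC = -1.73 kN, N_AB = 20.77 kN.
A_AB = 2846 mm².
σ_AB = N_AB/A_AB = 20770/2846 = 7.297 MPa.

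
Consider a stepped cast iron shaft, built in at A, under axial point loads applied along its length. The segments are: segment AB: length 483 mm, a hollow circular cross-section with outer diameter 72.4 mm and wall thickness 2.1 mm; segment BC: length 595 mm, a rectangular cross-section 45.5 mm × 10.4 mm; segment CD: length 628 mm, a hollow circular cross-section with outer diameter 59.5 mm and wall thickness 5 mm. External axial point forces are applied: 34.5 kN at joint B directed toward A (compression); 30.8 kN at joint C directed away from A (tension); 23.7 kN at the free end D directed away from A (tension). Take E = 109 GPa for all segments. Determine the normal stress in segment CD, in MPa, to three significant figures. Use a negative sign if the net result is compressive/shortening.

Internal axial forces (sectioning from the free end, tension +): N_CD = 23.7 kN, N_BC = 54.5 kN, N_AB = 20 kN.
A_CD = 856.1 mm².
σ_CD = N_CD/A_CD = 23700/856.1 = 27.68 MPa.

27.7 MPa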